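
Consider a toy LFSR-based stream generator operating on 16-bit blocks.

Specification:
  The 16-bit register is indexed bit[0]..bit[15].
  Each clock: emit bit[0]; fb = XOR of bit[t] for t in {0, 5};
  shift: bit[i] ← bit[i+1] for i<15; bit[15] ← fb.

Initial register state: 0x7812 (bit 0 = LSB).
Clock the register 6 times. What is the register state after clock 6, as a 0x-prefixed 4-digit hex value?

reg_0 = 0x7812
clock 1: out=0, reg = 0x3C09
clock 2: out=1, reg = 0x9E04
clock 3: out=0, reg = 0x4F02
clock 4: out=0, reg = 0x2781
clock 5: out=1, reg = 0x93C0
clock 6: out=0, reg = 0x49E0

0x49E0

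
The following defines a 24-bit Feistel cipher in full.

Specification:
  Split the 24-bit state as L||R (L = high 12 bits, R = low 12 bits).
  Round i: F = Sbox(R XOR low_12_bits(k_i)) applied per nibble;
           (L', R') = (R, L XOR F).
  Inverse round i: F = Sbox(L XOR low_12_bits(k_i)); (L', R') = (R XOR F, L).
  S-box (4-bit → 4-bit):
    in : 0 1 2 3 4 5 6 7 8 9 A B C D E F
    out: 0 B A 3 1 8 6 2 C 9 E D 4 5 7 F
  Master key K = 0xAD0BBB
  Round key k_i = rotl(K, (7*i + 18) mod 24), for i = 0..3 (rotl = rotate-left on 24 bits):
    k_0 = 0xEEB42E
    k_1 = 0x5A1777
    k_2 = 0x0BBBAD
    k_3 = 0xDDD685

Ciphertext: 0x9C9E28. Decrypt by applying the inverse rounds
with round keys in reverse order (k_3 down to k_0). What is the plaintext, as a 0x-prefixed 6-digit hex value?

0xF8C194

s_0 = ciphertext = 0x9C9E28
s_1 = InvRound(s_0, k_3) = 0x13C9C9
s_2 = InvRound(s_1, k_2) = 0x75213C
s_3 = InvRound(s_2, k_1) = 0x194752
s_4 = InvRound(s_3, k_0) = 0xF8C194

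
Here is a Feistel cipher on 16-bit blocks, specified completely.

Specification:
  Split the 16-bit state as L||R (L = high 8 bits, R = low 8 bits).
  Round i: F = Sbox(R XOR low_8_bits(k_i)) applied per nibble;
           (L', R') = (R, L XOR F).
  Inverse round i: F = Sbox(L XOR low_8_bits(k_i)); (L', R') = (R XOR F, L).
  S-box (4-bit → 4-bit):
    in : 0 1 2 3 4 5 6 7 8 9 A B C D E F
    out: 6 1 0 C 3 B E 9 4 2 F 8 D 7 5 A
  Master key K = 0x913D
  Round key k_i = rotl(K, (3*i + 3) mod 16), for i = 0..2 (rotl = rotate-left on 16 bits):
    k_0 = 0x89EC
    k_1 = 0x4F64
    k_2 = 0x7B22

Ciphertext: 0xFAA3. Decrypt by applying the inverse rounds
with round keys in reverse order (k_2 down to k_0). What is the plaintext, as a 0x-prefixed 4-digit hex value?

s_0 = ciphertext = 0xFAA3
s_1 = InvRound(s_0, k_2) = 0xD7FA
s_2 = InvRound(s_1, k_1) = 0x76D7
s_3 = InvRound(s_2, k_0) = 0xF876

0xF876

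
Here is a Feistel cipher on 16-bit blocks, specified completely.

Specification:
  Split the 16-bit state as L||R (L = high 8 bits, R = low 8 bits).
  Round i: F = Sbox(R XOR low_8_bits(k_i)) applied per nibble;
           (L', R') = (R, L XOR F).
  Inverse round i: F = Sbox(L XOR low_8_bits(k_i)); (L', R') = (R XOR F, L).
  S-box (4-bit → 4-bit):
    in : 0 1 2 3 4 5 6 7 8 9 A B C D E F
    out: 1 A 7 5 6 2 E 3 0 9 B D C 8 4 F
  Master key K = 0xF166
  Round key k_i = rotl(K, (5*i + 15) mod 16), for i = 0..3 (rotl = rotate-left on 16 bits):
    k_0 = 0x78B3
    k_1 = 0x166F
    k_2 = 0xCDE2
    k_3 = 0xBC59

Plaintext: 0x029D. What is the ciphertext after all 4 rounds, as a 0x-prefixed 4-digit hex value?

s_0 = plaintext = 0x029D
s_1 = Round(s_0, k_0) = 0x9D76
s_2 = Round(s_1, k_1) = 0x7634
s_3 = Round(s_2, k_2) = 0x34F8
s_4 = Round(s_3, k_3) = 0xF88E

0xF88E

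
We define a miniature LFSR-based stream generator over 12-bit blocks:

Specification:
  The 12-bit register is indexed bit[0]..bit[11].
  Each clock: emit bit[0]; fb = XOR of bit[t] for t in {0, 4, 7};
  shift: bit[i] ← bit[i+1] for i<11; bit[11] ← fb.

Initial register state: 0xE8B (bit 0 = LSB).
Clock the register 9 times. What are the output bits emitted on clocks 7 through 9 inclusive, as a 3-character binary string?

010

reg_0 = 0xE8B
clock 1: out=1, reg = 0x745
clock 2: out=1, reg = 0xBA2
clock 3: out=0, reg = 0xDD1
clock 4: out=1, reg = 0xEE8
clock 5: out=0, reg = 0xF74
clock 6: out=0, reg = 0xFBA
clock 7: out=0, reg = 0x7DD
clock 8: out=1, reg = 0xBEE
clock 9: out=0, reg = 0xDF7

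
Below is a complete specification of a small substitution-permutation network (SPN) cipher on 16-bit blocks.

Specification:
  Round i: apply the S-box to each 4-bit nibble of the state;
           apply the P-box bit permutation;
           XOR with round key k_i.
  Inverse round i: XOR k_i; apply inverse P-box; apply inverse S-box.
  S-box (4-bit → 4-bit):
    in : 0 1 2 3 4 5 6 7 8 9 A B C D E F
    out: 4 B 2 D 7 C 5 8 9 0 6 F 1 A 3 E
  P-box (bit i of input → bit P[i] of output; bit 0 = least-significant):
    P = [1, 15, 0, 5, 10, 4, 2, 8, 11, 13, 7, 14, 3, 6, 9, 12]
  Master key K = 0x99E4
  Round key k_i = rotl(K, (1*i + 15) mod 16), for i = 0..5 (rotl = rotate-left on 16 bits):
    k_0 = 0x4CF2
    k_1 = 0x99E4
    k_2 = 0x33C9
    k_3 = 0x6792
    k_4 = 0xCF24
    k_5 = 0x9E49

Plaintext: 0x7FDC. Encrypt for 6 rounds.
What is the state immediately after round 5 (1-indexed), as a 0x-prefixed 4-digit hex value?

s_0 = plaintext = 0x7FDC
s_1 = Round(s_0, k_0) = 0x3D60
s_2 = Round(s_1, k_1) = 0xEFE9
s_3 = Round(s_2, k_2) = 0x5711
s_4 = Round(s_3, k_3) = 0xB0A0
s_5 = Round(s_4, k_4) = 0xDDF9
s_6 = Round(s_5, k_5) = 0xEF1D

0xDDF9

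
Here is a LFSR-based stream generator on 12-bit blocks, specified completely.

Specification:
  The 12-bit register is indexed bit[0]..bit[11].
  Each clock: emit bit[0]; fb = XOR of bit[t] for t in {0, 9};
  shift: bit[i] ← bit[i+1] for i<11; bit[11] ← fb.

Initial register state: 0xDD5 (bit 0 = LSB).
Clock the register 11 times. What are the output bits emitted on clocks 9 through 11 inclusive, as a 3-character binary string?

reg_0 = 0xDD5
clock 1: out=1, reg = 0xEEA
clock 2: out=0, reg = 0xF75
clock 3: out=1, reg = 0x7BA
clock 4: out=0, reg = 0xBDD
clock 5: out=1, reg = 0x5EE
clock 6: out=0, reg = 0x2F7
clock 7: out=1, reg = 0x17B
clock 8: out=1, reg = 0x8BD
clock 9: out=1, reg = 0xC5E
clock 10: out=0, reg = 0x62F
clock 11: out=1, reg = 0x317

101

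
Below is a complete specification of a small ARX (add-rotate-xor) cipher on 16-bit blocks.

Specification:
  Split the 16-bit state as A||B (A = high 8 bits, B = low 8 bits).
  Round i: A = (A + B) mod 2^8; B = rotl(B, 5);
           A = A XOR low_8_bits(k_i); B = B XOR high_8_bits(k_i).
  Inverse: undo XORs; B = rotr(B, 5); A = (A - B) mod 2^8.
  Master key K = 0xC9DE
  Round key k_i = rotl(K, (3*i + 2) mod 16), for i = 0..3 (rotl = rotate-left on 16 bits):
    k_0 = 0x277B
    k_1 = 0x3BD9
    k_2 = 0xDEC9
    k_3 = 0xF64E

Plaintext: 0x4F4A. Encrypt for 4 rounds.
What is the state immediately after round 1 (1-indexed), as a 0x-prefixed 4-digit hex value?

0xE26E

s_0 = plaintext = 0x4F4A
s_1 = Round(s_0, k_0) = 0xE26E
s_2 = Round(s_1, k_1) = 0x89F6
s_3 = Round(s_2, k_2) = 0xB600
s_4 = Round(s_3, k_3) = 0xF8F6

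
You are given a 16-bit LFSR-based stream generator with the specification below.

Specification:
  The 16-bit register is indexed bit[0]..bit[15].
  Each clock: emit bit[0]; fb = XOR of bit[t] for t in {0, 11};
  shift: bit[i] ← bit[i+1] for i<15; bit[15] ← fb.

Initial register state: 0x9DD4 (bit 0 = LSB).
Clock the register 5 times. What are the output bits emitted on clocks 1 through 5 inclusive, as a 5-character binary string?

00101

reg_0 = 0x9DD4
clock 1: out=0, reg = 0xCEEA
clock 2: out=0, reg = 0xE775
clock 3: out=1, reg = 0xF3BA
clock 4: out=0, reg = 0x79DD
clock 5: out=1, reg = 0x3CEE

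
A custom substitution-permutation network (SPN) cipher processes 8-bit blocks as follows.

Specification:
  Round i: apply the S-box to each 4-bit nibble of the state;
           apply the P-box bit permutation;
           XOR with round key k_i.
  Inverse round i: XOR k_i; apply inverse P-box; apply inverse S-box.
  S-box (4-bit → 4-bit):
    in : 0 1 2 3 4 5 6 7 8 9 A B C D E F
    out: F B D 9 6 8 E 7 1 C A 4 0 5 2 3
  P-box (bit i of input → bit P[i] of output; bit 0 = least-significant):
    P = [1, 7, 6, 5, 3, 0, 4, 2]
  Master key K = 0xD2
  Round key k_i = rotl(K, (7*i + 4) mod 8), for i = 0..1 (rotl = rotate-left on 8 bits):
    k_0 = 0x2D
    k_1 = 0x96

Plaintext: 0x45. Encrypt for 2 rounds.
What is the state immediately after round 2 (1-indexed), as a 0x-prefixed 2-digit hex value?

0x9B

s_0 = plaintext = 0x45
s_1 = Round(s_0, k_0) = 0x1C
s_2 = Round(s_1, k_1) = 0x9B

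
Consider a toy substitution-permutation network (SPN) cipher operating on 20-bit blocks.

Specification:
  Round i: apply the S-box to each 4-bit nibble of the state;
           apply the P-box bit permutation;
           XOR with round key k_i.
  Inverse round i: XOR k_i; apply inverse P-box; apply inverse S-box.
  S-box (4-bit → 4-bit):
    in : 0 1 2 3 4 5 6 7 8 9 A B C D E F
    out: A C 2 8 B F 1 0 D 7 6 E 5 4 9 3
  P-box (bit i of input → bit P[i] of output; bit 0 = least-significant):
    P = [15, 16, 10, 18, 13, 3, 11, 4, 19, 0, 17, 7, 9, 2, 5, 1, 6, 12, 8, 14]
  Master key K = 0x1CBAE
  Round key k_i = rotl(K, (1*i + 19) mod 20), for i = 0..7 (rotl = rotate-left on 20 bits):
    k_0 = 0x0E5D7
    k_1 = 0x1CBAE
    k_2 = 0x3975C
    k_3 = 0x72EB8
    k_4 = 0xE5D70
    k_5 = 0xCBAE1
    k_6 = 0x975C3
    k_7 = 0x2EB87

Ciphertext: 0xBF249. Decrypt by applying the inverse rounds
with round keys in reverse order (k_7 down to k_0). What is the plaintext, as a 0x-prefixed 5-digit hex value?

0xF736D

s_0 = ciphertext = 0xBF249
s_1 = InvRound(s_0, k_7) = 0x90EA2
s_2 = InvRound(s_1, k_6) = 0x5C2C7
s_3 = InvRound(s_2, k_5) = 0x0B6C2
s_4 = InvRound(s_3, k_4) = 0x1888E
s_5 = InvRound(s_4, k_3) = 0x75DE8
s_6 = InvRound(s_5, k_2) = 0x3931E
s_7 = InvRound(s_6, k_1) = 0x0D117
s_8 = InvRound(s_7, k_0) = 0xF736D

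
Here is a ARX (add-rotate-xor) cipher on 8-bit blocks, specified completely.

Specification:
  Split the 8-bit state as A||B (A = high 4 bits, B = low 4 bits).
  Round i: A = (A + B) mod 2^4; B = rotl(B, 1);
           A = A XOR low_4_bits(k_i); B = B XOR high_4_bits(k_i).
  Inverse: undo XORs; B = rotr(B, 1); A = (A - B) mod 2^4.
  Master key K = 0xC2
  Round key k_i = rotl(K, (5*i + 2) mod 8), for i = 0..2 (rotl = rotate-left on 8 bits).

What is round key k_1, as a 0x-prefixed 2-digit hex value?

K = 0xC2
k_0 = rotl(K, (5*0+2) mod 8) = rotl(K, 2) = 0x0B
k_1 = rotl(K, (5*1+2) mod 8) = rotl(K, 7) = 0x61

0x61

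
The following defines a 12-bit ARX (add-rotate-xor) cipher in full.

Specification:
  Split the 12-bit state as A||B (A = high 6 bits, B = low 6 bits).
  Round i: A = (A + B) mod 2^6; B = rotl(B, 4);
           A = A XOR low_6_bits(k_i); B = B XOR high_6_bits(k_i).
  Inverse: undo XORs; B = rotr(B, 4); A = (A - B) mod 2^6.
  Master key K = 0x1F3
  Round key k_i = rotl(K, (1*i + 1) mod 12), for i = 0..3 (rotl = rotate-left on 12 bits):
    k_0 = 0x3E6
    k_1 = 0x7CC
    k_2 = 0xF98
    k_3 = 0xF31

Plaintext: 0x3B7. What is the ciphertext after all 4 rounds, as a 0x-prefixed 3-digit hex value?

s_0 = plaintext = 0x3B7
s_1 = Round(s_0, k_0) = 0x8F2
s_2 = Round(s_1, k_1) = 0x673
s_3 = Round(s_2, k_2) = 0x502
s_4 = Round(s_3, k_3) = 0x9DC

0x9DC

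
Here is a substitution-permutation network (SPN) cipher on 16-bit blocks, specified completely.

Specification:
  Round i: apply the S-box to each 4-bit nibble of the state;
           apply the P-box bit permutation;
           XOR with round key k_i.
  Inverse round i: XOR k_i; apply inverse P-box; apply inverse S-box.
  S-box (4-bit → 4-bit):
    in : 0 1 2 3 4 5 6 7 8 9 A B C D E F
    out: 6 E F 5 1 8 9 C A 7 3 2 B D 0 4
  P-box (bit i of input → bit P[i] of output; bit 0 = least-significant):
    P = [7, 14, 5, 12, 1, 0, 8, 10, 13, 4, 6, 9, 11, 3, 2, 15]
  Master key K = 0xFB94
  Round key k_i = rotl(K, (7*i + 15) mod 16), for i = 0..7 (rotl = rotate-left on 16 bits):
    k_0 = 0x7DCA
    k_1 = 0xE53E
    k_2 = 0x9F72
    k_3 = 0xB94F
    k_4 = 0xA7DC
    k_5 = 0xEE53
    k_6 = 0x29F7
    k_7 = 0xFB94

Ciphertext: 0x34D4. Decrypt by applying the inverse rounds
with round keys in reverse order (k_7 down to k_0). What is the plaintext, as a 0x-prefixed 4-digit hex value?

0xCE55

s_0 = ciphertext = 0x34D4
s_1 = InvRound(s_0, k_7) = 0x677B
s_2 = InvRound(s_1, k_6) = 0x955A
s_3 = InvRound(s_2, k_5) = 0xA608
s_4 = InvRound(s_3, k_4) = 0xF0F4
s_5 = InvRound(s_4, k_3) = 0xAB99
s_6 = InvRound(s_5, k_2) = 0xB3CD
s_7 = InvRound(s_6, k_1) = 0xE1C2
s_8 = InvRound(s_7, k_0) = 0xCE55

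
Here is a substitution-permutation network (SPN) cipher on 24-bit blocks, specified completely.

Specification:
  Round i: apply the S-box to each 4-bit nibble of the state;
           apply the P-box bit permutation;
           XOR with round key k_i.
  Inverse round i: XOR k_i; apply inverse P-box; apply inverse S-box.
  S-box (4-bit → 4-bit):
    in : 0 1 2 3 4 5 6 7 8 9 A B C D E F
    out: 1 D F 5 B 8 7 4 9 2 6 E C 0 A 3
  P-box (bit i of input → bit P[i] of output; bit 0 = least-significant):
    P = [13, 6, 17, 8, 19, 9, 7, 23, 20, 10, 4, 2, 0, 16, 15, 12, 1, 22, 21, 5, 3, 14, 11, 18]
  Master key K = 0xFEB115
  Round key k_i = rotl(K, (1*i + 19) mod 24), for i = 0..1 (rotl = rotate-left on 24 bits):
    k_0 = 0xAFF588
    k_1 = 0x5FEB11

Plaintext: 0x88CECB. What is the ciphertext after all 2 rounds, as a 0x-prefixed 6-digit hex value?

0x0001D8

s_0 = plaintext = 0x88CECB
s_1 = Round(s_0, k_0) = 0x296066
s_2 = Round(s_1, k_1) = 0x0001D8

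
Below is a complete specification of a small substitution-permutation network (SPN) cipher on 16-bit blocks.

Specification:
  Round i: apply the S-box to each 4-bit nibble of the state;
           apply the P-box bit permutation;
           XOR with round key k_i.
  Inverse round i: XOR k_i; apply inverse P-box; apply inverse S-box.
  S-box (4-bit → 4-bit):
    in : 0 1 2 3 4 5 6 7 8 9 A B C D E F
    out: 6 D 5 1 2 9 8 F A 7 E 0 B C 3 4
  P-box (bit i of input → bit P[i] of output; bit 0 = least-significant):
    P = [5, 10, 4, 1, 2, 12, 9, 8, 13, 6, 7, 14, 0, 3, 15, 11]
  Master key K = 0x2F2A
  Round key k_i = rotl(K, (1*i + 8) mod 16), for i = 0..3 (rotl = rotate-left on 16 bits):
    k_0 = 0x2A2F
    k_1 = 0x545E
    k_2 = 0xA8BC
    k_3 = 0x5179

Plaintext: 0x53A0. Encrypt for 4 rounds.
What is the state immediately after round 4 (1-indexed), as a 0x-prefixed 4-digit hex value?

0xD77B

s_0 = plaintext = 0x53A0
s_1 = Round(s_0, k_0) = 0x153E
s_2 = Round(s_1, k_1) = 0xB87B
s_3 = Round(s_2, k_2) = 0xFBF8
s_4 = Round(s_3, k_3) = 0xD77B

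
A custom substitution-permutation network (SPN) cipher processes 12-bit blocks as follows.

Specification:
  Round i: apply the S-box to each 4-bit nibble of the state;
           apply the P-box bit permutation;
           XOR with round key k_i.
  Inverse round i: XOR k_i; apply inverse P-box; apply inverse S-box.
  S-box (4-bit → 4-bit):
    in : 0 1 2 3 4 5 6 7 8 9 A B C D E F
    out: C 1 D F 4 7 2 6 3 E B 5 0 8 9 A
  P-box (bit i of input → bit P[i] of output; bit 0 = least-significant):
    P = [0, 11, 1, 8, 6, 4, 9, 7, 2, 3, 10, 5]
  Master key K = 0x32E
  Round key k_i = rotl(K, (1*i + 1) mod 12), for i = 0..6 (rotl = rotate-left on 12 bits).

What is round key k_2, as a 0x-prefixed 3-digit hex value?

0x971

K = 0x32E
k_0 = rotl(K, (1*0+1) mod 12) = rotl(K, 1) = 0x65C
k_1 = rotl(K, (1*1+1) mod 12) = rotl(K, 2) = 0xCB8
k_2 = rotl(K, (1*2+1) mod 12) = rotl(K, 3) = 0x971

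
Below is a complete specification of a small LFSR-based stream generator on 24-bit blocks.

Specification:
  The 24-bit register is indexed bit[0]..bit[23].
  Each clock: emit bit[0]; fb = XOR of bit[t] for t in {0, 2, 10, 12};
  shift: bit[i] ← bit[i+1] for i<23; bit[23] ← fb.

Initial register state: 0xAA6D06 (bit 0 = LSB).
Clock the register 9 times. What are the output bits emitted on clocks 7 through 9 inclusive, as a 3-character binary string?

001

reg_0 = 0xAA6D06
clock 1: out=0, reg = 0x553683
clock 2: out=1, reg = 0xAA9B41
clock 3: out=1, reg = 0x554DA0
clock 4: out=0, reg = 0xAAA6D0
clock 5: out=0, reg = 0xD55368
clock 6: out=0, reg = 0xEAA9B4
clock 7: out=0, reg = 0xF554DA
clock 8: out=0, reg = 0x7AAA6D
clock 9: out=1, reg = 0x3D5536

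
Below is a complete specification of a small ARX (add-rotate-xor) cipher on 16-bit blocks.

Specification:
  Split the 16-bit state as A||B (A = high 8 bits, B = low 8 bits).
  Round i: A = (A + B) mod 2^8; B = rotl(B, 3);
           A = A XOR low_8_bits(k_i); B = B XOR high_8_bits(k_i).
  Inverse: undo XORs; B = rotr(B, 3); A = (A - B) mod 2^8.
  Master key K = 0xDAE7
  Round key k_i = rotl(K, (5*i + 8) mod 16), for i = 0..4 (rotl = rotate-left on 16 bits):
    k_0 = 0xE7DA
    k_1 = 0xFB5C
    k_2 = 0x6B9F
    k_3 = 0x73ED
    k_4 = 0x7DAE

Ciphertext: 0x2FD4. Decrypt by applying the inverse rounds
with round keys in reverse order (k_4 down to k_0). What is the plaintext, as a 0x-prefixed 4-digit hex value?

0x85C2

s_0 = ciphertext = 0x2FD4
s_1 = InvRound(s_0, k_4) = 0x4C35
s_2 = InvRound(s_1, k_3) = 0xD9C8
s_3 = InvRound(s_2, k_2) = 0xD274
s_4 = InvRound(s_3, k_1) = 0x9DF1
s_5 = InvRound(s_4, k_0) = 0x85C2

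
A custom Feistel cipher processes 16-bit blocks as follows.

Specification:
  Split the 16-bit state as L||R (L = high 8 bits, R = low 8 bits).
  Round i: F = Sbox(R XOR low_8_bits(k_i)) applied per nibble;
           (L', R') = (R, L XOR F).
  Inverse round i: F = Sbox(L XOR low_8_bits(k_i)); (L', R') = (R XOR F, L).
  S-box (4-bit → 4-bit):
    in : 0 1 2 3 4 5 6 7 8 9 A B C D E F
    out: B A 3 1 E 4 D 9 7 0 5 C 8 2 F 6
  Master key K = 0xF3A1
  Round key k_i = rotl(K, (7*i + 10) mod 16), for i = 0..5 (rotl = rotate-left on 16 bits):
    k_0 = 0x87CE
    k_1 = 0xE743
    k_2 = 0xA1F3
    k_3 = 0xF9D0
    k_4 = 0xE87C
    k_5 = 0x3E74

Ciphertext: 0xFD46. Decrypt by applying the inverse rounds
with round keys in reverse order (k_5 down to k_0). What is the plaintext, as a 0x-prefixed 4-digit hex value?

s_0 = ciphertext = 0xFD46
s_1 = InvRound(s_0, k_5) = 0x36FD
s_2 = InvRound(s_1, k_4) = 0x1836
s_3 = InvRound(s_2, k_3) = 0xB118
s_4 = InvRound(s_3, k_2) = 0xFBB1
s_5 = InvRound(s_4, k_1) = 0x76FB
s_6 = InvRound(s_5, k_0) = 0x3C76

0x3C76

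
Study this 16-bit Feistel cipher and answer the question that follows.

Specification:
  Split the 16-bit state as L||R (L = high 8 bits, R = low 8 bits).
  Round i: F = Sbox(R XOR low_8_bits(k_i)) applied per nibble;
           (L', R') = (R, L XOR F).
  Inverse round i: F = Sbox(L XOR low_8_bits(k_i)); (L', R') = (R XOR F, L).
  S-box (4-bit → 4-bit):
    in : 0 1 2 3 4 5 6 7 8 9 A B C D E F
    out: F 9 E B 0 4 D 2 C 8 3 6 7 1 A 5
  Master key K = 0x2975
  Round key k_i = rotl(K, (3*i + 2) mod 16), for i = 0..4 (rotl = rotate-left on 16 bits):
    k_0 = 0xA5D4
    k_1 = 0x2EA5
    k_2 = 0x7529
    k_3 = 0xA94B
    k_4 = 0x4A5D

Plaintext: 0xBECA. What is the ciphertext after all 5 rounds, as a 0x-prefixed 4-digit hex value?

0xC44F

s_0 = plaintext = 0xBECA
s_1 = Round(s_0, k_0) = 0xCA24
s_2 = Round(s_1, k_1) = 0x2403
s_3 = Round(s_2, k_2) = 0x03C7
s_4 = Round(s_3, k_3) = 0xC7C4
s_5 = Round(s_4, k_4) = 0xC44F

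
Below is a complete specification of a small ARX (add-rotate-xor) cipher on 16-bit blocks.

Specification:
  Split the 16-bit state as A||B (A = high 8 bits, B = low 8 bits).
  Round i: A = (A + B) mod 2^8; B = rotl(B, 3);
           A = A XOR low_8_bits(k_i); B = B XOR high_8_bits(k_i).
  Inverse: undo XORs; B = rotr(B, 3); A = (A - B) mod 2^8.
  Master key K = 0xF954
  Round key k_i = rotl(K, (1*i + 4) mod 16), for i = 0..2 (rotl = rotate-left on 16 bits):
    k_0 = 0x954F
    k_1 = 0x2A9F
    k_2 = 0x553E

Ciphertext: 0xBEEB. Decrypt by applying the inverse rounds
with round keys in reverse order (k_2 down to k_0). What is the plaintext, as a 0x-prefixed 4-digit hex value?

s_0 = ciphertext = 0xBEEB
s_1 = InvRound(s_0, k_2) = 0xA9D7
s_2 = InvRound(s_1, k_1) = 0x77BF
s_3 = InvRound(s_2, k_0) = 0xF345

0xF345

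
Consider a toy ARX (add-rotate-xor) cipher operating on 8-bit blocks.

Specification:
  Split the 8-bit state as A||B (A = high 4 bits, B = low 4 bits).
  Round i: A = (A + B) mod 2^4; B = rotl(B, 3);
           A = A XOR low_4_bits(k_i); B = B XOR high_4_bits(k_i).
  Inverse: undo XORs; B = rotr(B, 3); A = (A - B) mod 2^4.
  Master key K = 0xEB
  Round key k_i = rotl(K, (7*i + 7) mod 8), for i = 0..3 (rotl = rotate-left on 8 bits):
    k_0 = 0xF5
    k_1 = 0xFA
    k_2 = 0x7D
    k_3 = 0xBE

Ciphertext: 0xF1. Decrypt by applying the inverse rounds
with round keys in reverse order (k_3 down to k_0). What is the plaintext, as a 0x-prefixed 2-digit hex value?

0x41

s_0 = ciphertext = 0xF1
s_1 = InvRound(s_0, k_3) = 0xC5
s_2 = InvRound(s_1, k_2) = 0xD4
s_3 = InvRound(s_2, k_1) = 0x07
s_4 = InvRound(s_3, k_0) = 0x41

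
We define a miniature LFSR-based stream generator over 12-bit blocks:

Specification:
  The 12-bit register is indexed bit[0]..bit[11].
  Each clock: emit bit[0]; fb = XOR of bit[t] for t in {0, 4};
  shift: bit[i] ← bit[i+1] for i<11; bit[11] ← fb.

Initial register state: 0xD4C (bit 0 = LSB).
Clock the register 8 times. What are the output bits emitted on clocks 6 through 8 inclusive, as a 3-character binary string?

reg_0 = 0xD4C
clock 1: out=0, reg = 0x6A6
clock 2: out=0, reg = 0x353
clock 3: out=1, reg = 0x1A9
clock 4: out=1, reg = 0x8D4
clock 5: out=0, reg = 0xC6A
clock 6: out=0, reg = 0x635
clock 7: out=1, reg = 0x31A
clock 8: out=0, reg = 0x98D

010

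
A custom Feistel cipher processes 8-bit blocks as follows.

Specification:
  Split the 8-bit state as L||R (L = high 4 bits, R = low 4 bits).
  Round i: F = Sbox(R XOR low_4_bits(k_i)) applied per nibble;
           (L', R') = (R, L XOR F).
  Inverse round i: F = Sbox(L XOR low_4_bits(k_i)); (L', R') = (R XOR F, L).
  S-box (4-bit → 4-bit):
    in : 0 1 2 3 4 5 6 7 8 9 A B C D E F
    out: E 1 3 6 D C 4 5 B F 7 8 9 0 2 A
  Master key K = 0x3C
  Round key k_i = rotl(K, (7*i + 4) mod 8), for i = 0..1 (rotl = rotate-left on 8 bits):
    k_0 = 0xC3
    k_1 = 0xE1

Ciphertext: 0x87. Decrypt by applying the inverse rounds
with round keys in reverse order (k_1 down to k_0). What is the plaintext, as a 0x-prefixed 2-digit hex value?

s_0 = ciphertext = 0x87
s_1 = InvRound(s_0, k_1) = 0x88
s_2 = InvRound(s_1, k_0) = 0x08

0x08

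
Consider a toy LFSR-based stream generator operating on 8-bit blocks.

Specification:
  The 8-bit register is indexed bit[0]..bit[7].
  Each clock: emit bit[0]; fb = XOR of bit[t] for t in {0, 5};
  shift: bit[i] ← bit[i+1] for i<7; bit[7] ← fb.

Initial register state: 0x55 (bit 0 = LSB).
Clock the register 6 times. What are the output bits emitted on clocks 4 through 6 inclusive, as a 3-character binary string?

reg_0 = 0x55
clock 1: out=1, reg = 0xAA
clock 2: out=0, reg = 0xD5
clock 3: out=1, reg = 0xEA
clock 4: out=0, reg = 0xF5
clock 5: out=1, reg = 0x7A
clock 6: out=0, reg = 0xBD

010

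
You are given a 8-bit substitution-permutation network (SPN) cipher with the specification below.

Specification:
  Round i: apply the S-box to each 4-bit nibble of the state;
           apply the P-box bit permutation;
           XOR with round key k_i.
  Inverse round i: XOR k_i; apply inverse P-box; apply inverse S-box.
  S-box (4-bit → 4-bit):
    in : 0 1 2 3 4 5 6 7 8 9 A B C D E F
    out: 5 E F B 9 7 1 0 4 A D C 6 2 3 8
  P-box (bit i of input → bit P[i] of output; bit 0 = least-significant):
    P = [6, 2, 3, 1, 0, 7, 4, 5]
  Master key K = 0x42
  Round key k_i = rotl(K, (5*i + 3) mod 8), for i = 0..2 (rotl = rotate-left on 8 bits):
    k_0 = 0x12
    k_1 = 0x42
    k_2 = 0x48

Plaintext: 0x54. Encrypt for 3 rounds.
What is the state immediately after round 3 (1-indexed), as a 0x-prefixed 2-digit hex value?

0xC4

s_0 = plaintext = 0x54
s_1 = Round(s_0, k_0) = 0xC1
s_2 = Round(s_1, k_1) = 0xDC
s_3 = Round(s_2, k_2) = 0xC4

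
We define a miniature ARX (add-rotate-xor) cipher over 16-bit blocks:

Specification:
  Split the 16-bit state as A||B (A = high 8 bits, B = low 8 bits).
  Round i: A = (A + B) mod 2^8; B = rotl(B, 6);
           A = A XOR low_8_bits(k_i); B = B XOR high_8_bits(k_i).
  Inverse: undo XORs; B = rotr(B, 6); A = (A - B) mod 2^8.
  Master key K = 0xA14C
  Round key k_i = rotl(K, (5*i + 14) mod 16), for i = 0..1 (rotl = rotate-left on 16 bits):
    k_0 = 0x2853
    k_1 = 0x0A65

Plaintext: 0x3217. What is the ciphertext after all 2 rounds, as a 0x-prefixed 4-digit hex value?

s_0 = plaintext = 0x3217
s_1 = Round(s_0, k_0) = 0x1AED
s_2 = Round(s_1, k_1) = 0x6271

0x6271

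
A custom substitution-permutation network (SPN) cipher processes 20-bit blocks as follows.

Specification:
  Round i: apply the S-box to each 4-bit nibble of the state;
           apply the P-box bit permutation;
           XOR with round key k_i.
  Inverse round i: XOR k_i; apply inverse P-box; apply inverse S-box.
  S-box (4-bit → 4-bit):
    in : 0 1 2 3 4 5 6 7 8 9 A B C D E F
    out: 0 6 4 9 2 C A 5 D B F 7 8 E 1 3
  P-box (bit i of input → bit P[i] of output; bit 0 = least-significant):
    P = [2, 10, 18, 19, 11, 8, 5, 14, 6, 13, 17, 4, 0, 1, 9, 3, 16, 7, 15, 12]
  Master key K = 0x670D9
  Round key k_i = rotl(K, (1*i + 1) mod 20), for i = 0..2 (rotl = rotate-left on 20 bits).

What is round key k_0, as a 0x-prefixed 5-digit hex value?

K = 0x670D9
k_0 = rotl(K, (1*0+1) mod 20) = rotl(K, 1) = 0xCE1B2

0xCE1B2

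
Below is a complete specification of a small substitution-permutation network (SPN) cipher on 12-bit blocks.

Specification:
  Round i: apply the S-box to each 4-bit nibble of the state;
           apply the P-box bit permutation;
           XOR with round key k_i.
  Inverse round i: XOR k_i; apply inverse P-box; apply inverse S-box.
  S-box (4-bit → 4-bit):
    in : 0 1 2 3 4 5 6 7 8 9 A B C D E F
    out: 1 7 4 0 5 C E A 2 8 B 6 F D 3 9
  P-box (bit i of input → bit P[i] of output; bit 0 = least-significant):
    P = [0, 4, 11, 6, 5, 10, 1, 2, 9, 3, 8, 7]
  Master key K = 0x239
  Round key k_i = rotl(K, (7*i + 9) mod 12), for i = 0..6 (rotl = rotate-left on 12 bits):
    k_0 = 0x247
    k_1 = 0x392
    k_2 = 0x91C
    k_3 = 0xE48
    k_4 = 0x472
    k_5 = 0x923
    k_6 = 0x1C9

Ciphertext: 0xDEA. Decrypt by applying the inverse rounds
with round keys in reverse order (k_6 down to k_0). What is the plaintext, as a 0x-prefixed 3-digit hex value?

0x13C

s_0 = ciphertext = 0xDEA
s_1 = InvRound(s_0, k_6) = 0x314
s_2 = InvRound(s_1, k_5) = 0x0D1
s_3 = InvRound(s_2, k_4) = 0x910
s_4 = InvRound(s_3, k_3) = 0x187
s_5 = InvRound(s_4, k_2) = 0x721
s_6 = InvRound(s_5, k_1) = 0x91E
s_7 = InvRound(s_6, k_0) = 0x13C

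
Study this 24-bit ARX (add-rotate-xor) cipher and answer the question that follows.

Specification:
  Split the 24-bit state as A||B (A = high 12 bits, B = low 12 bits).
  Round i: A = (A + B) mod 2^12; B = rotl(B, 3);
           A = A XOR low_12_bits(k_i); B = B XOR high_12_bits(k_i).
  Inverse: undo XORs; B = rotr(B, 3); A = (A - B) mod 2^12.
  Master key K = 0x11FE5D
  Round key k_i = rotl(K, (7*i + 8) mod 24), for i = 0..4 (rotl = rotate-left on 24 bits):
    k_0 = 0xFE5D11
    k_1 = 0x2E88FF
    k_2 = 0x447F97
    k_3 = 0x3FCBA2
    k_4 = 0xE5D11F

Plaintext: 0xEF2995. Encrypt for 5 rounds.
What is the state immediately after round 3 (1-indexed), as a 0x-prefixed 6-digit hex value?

0x75614B

s_0 = plaintext = 0xEF2995
s_1 = Round(s_0, k_0) = 0x596349
s_2 = Round(s_1, k_1) = 0x0208A1
s_3 = Round(s_2, k_2) = 0x75614B
s_4 = Round(s_3, k_3) = 0x3039A4
s_5 = Round(s_4, k_4) = 0xDB8379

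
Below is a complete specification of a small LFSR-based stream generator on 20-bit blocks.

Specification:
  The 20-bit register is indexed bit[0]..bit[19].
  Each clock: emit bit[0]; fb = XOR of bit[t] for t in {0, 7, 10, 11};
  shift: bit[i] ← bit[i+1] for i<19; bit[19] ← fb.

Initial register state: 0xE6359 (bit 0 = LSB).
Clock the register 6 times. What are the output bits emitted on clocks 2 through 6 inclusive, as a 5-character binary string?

00110

reg_0 = 0xE6359
clock 1: out=1, reg = 0xF31AC
clock 2: out=0, reg = 0xF98D6
clock 3: out=0, reg = 0x7CC6B
clock 4: out=1, reg = 0xBE635
clock 5: out=1, reg = 0x5F31A
clock 6: out=0, reg = 0x2F98D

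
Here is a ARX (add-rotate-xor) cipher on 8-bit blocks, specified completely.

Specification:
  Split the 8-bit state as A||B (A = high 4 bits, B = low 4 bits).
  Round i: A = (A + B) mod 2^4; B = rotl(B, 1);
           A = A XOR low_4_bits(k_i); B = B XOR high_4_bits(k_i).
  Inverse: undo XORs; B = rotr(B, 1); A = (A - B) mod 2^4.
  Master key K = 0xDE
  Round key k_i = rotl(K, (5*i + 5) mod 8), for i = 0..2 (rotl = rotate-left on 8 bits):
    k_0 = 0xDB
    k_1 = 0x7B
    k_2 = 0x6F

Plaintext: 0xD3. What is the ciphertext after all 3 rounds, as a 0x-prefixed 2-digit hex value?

0x26

s_0 = plaintext = 0xD3
s_1 = Round(s_0, k_0) = 0xBB
s_2 = Round(s_1, k_1) = 0xD0
s_3 = Round(s_2, k_2) = 0x26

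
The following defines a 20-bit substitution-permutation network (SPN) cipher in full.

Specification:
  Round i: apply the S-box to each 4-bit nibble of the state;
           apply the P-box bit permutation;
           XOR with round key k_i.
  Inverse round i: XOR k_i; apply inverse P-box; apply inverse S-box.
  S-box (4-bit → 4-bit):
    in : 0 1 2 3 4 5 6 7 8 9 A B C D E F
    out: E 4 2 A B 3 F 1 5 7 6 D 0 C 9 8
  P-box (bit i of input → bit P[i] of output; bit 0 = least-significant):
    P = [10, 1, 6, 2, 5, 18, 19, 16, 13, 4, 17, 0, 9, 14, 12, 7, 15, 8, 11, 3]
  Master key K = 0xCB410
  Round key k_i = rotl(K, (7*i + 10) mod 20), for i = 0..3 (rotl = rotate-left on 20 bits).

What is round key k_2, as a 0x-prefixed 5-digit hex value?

K = 0xCB410
k_0 = rotl(K, (7*0+10) mod 20) = rotl(K, 10) = 0x0432D
k_1 = rotl(K, (7*1+10) mod 20) = rotl(K, 17) = 0x19682
k_2 = rotl(K, (7*2+10) mod 20) = rotl(K, 4) = 0xB410C

0xB410C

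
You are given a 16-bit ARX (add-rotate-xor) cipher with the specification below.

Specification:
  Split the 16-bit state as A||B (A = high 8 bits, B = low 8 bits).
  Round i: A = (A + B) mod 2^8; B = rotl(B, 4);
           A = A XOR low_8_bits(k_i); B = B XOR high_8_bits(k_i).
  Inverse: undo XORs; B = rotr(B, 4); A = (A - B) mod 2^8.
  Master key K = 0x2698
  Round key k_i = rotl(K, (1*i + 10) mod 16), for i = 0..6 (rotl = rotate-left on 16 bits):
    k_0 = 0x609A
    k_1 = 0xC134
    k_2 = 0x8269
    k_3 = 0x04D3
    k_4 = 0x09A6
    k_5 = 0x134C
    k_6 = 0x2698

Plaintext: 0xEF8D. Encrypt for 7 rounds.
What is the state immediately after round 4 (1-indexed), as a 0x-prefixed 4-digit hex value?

s_0 = plaintext = 0xEF8D
s_1 = Round(s_0, k_0) = 0xE6B8
s_2 = Round(s_1, k_1) = 0xAA4A
s_3 = Round(s_2, k_2) = 0x9D26
s_4 = Round(s_3, k_3) = 0x1066
s_5 = Round(s_4, k_4) = 0xD06F
s_6 = Round(s_5, k_5) = 0x73E5
s_7 = Round(s_6, k_6) = 0xC078

0x1066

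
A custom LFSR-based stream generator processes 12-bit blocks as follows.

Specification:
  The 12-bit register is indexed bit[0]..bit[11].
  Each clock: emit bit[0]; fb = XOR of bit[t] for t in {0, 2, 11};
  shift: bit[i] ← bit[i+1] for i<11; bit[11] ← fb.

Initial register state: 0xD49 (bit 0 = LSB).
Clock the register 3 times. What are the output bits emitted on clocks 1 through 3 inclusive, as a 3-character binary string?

100

reg_0 = 0xD49
clock 1: out=1, reg = 0x6A4
clock 2: out=0, reg = 0xB52
clock 3: out=0, reg = 0xDA9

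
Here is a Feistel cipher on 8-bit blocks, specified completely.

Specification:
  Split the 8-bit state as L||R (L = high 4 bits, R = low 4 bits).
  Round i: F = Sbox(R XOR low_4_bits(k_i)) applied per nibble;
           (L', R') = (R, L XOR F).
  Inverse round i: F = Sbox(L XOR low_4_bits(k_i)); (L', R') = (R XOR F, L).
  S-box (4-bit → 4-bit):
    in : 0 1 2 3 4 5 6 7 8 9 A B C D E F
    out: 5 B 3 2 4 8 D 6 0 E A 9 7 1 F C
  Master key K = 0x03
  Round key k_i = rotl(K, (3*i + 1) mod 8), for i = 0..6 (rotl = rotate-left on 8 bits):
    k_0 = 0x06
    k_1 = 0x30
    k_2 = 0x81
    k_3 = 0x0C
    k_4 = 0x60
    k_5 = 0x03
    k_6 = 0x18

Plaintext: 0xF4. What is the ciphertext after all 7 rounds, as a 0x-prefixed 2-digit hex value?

0x78

s_0 = plaintext = 0xF4
s_1 = Round(s_0, k_0) = 0x4C
s_2 = Round(s_1, k_1) = 0xC3
s_3 = Round(s_2, k_2) = 0x3F
s_4 = Round(s_3, k_3) = 0xF1
s_5 = Round(s_4, k_4) = 0x14
s_6 = Round(s_5, k_5) = 0x47
s_7 = Round(s_6, k_6) = 0x78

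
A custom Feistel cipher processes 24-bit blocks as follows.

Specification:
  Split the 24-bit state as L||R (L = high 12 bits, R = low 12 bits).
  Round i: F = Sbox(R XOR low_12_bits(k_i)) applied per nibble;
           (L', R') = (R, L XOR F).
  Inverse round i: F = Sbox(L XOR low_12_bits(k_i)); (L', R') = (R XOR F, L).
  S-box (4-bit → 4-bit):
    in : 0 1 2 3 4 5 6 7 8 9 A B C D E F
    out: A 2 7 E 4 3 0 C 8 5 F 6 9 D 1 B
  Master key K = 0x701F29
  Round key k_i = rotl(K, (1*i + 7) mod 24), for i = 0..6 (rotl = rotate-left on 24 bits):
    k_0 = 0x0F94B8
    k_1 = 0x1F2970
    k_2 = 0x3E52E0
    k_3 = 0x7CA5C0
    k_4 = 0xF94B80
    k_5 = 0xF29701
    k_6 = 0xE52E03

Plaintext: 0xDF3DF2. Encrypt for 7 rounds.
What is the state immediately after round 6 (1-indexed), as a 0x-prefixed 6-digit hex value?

s_0 = plaintext = 0xDF3DF2
s_1 = Round(s_0, k_0) = 0xDF28BC
s_2 = Round(s_1, k_1) = 0x8BCF6B
s_3 = Round(s_2, k_2) = 0xF6B53A
s_4 = Round(s_3, k_3) = 0x53A5D4
s_5 = Round(s_4, k_4) = 0x5D440E
s_6 = Round(s_5, k_5) = 0x40EB7F
s_7 = Round(s_6, k_6) = 0xB7F7C7

0x40EB7F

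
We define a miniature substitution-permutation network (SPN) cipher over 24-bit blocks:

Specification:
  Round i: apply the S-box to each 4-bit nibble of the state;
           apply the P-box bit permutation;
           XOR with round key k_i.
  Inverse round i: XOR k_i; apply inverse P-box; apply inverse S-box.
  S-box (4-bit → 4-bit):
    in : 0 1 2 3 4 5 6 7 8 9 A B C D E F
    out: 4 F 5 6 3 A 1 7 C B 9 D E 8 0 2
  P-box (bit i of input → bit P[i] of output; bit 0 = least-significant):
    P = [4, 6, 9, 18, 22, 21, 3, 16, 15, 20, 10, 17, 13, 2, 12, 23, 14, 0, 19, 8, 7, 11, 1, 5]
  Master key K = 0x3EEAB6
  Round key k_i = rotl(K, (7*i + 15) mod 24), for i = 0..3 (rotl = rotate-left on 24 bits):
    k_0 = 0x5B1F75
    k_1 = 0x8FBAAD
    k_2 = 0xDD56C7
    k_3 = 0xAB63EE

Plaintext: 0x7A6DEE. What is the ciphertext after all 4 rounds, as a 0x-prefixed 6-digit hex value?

0xEB2CD8

s_0 = plaintext = 0x7A6DEE
s_1 = Round(s_0, k_0) = 0x5976F7
s_2 = Round(s_1, k_1) = 0xAF41D8
s_3 = Round(s_2, k_2) = 0xCAF062
s_4 = Round(s_3, k_3) = 0xEB2CD8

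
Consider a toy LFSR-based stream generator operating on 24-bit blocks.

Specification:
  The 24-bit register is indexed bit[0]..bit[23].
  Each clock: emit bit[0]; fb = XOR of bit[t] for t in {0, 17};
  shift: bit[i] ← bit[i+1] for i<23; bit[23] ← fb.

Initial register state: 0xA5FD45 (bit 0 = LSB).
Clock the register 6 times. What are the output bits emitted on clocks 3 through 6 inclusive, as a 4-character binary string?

reg_0 = 0xA5FD45
clock 1: out=1, reg = 0xD2FEA2
clock 2: out=0, reg = 0xE97F51
clock 3: out=1, reg = 0xF4BFA8
clock 4: out=0, reg = 0x7A5FD4
clock 5: out=0, reg = 0xBD2FEA
clock 6: out=0, reg = 0x5E97F5

1000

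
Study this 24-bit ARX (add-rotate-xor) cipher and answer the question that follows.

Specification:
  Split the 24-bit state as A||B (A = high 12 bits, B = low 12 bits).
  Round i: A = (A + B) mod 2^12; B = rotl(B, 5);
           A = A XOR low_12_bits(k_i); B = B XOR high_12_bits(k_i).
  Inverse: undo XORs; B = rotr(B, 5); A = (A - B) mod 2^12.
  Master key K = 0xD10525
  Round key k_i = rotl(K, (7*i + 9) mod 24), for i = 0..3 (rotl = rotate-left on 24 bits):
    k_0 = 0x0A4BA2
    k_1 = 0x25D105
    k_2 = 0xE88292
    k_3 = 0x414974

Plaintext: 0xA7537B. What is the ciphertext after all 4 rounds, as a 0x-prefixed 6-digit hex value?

s_0 = plaintext = 0xA7537B
s_1 = Round(s_0, k_0) = 0x652FC2
s_2 = Round(s_1, k_1) = 0x711A02
s_3 = Round(s_2, k_2) = 0x381EDC
s_4 = Round(s_3, k_3) = 0xB29F89

0xB29F89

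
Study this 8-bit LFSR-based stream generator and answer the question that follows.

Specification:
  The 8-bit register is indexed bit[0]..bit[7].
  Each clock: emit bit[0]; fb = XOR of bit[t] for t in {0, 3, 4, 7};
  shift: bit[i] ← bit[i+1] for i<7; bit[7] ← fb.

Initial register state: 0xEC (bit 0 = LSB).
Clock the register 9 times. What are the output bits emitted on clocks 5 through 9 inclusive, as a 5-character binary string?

01110

reg_0 = 0xEC
clock 1: out=0, reg = 0x76
clock 2: out=0, reg = 0xBB
clock 3: out=1, reg = 0x5D
clock 4: out=1, reg = 0xAE
clock 5: out=0, reg = 0x57
clock 6: out=1, reg = 0x2B
clock 7: out=1, reg = 0x15
clock 8: out=1, reg = 0x0A
clock 9: out=0, reg = 0x85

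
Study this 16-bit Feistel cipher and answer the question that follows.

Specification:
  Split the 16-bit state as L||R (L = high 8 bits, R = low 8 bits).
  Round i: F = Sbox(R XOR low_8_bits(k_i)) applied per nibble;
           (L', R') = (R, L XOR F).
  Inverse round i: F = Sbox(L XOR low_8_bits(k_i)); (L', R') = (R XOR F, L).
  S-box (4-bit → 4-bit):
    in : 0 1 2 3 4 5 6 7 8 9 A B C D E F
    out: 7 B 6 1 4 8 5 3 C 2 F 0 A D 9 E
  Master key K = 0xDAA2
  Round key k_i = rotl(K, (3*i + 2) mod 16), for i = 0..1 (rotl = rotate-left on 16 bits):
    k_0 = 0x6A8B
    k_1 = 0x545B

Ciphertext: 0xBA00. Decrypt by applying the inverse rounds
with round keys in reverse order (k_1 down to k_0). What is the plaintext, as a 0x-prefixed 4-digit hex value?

s_0 = ciphertext = 0xBA00
s_1 = InvRound(s_0, k_1) = 0x9BBA
s_2 = InvRound(s_1, k_0) = 0x0D9B

0x0D9B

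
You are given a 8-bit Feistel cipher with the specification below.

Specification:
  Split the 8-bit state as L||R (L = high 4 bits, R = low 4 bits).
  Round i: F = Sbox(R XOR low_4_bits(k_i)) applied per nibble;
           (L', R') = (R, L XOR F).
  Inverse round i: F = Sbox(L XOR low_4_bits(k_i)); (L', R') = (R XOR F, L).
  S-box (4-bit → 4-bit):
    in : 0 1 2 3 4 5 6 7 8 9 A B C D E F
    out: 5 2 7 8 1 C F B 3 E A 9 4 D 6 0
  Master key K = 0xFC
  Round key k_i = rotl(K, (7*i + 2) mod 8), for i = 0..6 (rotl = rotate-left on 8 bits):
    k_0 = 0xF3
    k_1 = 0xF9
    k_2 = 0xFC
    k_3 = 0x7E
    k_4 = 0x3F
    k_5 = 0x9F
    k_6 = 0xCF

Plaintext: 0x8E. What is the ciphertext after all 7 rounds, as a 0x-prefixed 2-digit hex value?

0xA7

s_0 = plaintext = 0x8E
s_1 = Round(s_0, k_0) = 0xE5
s_2 = Round(s_1, k_1) = 0x5A
s_3 = Round(s_2, k_2) = 0xAA
s_4 = Round(s_3, k_3) = 0xAB
s_5 = Round(s_4, k_4) = 0xBB
s_6 = Round(s_5, k_5) = 0xBA
s_7 = Round(s_6, k_6) = 0xA7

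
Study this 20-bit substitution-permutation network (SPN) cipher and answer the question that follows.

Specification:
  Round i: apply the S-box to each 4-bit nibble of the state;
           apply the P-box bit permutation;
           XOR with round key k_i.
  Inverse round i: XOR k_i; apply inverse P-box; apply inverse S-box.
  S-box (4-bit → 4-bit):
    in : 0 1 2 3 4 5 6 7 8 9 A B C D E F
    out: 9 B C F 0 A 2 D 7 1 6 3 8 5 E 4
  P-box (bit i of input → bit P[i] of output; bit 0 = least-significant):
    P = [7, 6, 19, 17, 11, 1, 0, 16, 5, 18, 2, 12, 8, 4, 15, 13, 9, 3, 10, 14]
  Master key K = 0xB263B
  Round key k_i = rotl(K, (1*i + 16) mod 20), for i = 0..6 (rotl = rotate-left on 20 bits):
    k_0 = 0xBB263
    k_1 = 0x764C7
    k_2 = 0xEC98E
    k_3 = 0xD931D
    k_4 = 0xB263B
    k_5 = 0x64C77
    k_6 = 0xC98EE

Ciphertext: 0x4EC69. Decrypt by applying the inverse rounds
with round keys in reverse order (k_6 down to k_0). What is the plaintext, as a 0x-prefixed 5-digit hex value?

s_0 = ciphertext = 0x4EC69
s_1 = InvRound(s_0, k_6) = 0x2C2AD
s_2 = InvRound(s_1, k_5) = 0x8A6BB
s_3 = InvRound(s_2, k_4) = 0x4F4C0
s_4 = InvRound(s_3, k_3) = 0x31F28
s_5 = InvRound(s_4, k_2) = 0x7F35D
s_6 = InvRound(s_5, k_1) = 0x88C69
s_7 = InvRound(s_6, k_0) = 0x8CC1C

0x8CC1C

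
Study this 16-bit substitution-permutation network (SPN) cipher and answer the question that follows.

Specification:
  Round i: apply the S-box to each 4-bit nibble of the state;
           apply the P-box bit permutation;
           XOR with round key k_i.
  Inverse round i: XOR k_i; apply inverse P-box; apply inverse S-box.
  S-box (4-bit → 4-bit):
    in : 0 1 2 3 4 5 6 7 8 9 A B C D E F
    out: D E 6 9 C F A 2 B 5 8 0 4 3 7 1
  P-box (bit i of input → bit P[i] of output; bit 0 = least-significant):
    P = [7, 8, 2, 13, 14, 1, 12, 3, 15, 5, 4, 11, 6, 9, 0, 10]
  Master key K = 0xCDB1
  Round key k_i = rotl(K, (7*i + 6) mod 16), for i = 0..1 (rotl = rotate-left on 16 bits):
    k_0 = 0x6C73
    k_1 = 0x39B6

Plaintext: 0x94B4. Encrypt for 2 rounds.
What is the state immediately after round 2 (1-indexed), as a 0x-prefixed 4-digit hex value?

s_0 = plaintext = 0x94B4
s_1 = Round(s_0, k_0) = 0x4426
s_2 = Round(s_1, k_1) = 0x04A5

0x04A5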